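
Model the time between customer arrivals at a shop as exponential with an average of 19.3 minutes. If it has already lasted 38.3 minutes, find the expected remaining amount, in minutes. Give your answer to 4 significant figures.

The rate is λ = 1/19.3 = 0.0518135 per minute.
By memorylessness, the remaining amount past any threshold is again Exp(λ) with mean 1/λ = 19.3 minutes.

19.30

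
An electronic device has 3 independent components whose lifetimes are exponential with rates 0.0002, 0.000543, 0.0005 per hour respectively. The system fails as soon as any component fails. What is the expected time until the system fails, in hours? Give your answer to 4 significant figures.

The time to first failure is exponential with rate Σλ = 0.0002 + 0.000543 + 0.0005 = 0.001243.
E[min] = 1/Σλ = 1/0.001243 = 804.505 hours.

804.5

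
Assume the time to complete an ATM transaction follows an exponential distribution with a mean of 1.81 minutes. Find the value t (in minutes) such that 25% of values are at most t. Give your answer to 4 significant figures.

0.5207

The rate is λ = 1/1.81 = 0.552486 per minute.
Set 1 − e^(−λt) = 0.25, so t = −ln(0.75)/λ = 0.28768/0.552486 ≈ 0.520705 minutes.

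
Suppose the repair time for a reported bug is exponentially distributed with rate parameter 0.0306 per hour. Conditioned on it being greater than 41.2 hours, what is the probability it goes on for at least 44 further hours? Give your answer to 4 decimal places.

0.2602

The exponential is memoryless, so the remaining time is again Exp(λ): the condition X > 41.2 is irrelevant.
P(X > 44) = e^(−1.3464) ≈ 0.2602.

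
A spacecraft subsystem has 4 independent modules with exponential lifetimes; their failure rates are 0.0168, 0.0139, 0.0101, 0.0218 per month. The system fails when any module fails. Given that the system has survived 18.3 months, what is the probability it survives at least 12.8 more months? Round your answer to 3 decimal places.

Time to first failure ~ Exp(Σλ) with Σλ = 0.0626.
By memorylessness, P(T > 18.3+12.8 | T > 18.3) = P(T > 12.8) = e^(−0.0626·12.8) ≈ 0.449.

0.449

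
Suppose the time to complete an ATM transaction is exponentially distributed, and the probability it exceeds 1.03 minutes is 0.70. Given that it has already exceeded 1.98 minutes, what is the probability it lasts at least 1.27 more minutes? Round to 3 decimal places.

From e^(−λ·1.03) = 0.70, λ = −ln(0.70)/1.03 = 0.346286.
Memoryless: P(X > 1.98+1.27 | X > 1.98) = P(X > 1.27) = e^(−0.346286·1.27) ≈ 0.644.

0.644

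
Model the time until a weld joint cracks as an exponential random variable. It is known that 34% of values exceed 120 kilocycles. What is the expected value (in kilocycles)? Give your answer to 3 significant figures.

111

e^(−λ·120) = 0.34 ⇒ λ = −ln(0.34)/120 = 0.00899008.
Mean = 1/λ = 111.234 kilocycles.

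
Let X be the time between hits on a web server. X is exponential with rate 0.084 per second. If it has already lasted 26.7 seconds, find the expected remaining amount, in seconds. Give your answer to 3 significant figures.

By memorylessness, the remaining amount past any threshold is again Exp(λ) with mean 1/λ = 11.9048 seconds.

11.9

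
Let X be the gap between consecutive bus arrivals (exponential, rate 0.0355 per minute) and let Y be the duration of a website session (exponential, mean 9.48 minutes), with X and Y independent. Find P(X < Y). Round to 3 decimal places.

0.252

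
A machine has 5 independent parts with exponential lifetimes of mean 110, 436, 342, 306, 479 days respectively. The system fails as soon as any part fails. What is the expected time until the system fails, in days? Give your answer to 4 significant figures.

50.85

The first failure time is exponential with rate Σλ_i = 1/110 + 1/436 + 1/342 + 1/306 + 1/479 = 0.0196641 per day.
E[min] = 1/Σλ = 1/0.0196641 = 50.854 days.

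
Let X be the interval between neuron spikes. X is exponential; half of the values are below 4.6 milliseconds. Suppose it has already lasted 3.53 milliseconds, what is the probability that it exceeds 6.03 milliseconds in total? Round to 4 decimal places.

0.6861

For an exponential, median = ln(2)/λ, so λ = ln 2 / 4.6 = 0.150684 per millisecond.
The exponential is memoryless, so the remaining time is again Exp(λ): the condition X > 3.53 is irrelevant.
P(X > 2.5) = e^(−0.37671) ≈ 0.6861.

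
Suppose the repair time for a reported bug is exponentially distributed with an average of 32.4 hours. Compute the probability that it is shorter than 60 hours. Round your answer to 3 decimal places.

The rate is λ = 1/32.4 = 0.0308642 per hour.
P(X ≤ 60) = 1 − e^(−λ·60) = 1 − e^(−1.8519) ≈ 0.843.

0.843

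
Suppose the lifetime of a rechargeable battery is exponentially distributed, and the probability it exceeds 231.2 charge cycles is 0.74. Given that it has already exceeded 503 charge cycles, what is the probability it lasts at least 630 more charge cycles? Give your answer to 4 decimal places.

0.4402

From e^(−λ·231.2) = 0.74, λ = −ln(0.74)/231.2 = 0.00130236.
Memoryless: P(X > 503+630 | X > 503) = P(X > 630) = e^(−0.00130236·630) ≈ 0.4402.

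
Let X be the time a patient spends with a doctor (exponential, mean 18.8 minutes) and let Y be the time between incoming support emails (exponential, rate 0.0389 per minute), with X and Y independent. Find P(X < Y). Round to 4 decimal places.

0.5776

λ_1 = 1/18.8 = 0.0531915, λ_2 = 0.0389.
For independent exponentials, P(X < Y) = λ_1/(λ_1+λ_2) = 0.0531915/0.0920915 ≈ 0.5776.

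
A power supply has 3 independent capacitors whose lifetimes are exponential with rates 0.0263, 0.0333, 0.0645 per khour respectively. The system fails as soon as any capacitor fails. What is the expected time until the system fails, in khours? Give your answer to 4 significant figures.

The time to first failure is exponential with rate Σλ = 0.0263 + 0.0333 + 0.0645 = 0.1241.
E[min] = 1/Σλ = 1/0.1241 = 8.05802 khours.

8.058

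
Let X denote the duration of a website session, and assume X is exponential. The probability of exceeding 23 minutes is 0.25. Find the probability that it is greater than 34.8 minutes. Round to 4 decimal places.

0.1228

e^(−λ·23) = 0.25 ⇒ λ = −ln(0.25)/23 = 0.0602737.
P(X > 34.8) = e^(−0.0602737·34.8) = e^(−2.0975) ≈ 0.1228.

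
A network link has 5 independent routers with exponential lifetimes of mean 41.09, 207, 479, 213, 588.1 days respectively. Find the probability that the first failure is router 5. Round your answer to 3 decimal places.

Rates: λ_i = 1/mean_i → 0.0243368, 0.00483092, 0.00208768, 0.00469484, 0.00170039; Σλ = 0.0376506.
P(router 5 first) = λ_5/Σλ = 0.00170039/0.0376506 ≈ 0.045.

0.045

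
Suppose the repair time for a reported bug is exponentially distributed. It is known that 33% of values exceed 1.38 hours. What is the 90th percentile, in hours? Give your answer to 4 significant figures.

e^(−λ·1.38) = 0.33 ⇒ λ = −ln(0.33)/1.38 = 0.803379.
90th percentile: 1 − e^(−λt) = 0.9, t = −ln(0.1)/λ = 2.86613 hours.

2.866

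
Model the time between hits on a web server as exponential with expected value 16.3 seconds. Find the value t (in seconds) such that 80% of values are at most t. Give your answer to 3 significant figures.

26.2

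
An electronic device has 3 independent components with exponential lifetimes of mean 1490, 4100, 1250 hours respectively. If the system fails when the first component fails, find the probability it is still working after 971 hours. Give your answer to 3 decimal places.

0.189

The first failure time is exponential with rate Σλ_i = 1/1490 + 1/4100 + 1/1250 = 0.00171504 per hour.
P(min > 971) = e^(−0.00171504·971) = e^(−1.6653) ≈ 0.189.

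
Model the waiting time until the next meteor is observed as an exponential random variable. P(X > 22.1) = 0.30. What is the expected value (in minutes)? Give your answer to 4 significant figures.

18.36

e^(−λ·22.1) = 0.30 ⇒ λ = −ln(0.30)/22.1 = 0.0544784.
Mean = 1/λ = 18.3559 minutes.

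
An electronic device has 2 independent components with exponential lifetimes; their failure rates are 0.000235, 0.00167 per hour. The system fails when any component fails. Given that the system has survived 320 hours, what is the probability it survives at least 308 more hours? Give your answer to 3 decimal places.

Time to first failure ~ Exp(Σλ) with Σλ = 0.001905.
By memorylessness, P(T > 320+308 | T > 320) = P(T > 308) = e^(−0.001905·308) ≈ 0.556.

0.556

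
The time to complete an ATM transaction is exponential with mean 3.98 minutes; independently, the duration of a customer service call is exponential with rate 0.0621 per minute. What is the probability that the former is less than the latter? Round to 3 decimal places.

0.802

λ_1 = 1/3.98 = 0.251256, λ_2 = 0.0621.
For independent exponentials, P(the former < the latter) = λ_1/(λ_1+λ_2) = 0.251256/0.313356 ≈ 0.802.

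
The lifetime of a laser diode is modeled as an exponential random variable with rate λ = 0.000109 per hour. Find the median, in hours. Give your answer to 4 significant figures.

6359

Set 1 − e^(−λt) = 0.5, so t = −ln(0.5)/λ = 0.69315/0.000109 ≈ 6359.15 hours.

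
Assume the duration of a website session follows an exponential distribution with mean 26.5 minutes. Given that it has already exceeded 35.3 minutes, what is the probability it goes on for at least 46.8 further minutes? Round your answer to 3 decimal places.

0.171

The rate is λ = 1/26.5 = 0.0377358 per minute.
P(X > s+t | X > s) = e^(−λ(s+t))/e^(−λs) = e^(−λt), independent of s = 35.3.
P(X > 46.8) = e^(−1.766) ≈ 0.171.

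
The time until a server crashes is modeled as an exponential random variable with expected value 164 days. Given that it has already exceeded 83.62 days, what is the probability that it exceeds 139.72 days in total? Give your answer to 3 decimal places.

The rate is λ = 1/164 = 0.00609756 per day.
By the memoryless property, P(X > 83.62+56.1 | X > 83.62) = P(X > 56.1).
P(X > 56.1) = e^(−0.34207) ≈ 0.710.

0.710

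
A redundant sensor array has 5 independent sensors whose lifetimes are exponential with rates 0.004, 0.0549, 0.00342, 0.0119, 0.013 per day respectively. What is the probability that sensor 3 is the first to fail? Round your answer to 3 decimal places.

0.039

The time to first failure is exponential with rate Σλ = 0.004 + 0.0549 + 0.00342 + 0.0119 + 0.013 = 0.08722.
P(sensor 3 first) = λ_3/Σλ = 0.00342/0.08722 ≈ 0.039.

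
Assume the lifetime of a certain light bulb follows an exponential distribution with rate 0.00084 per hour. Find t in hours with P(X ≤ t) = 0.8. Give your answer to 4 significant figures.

1916

Set 1 − e^(−λt) = 0.8, so t = −ln(0.2)/λ = 1.6094/0.00084 ≈ 1916 hours.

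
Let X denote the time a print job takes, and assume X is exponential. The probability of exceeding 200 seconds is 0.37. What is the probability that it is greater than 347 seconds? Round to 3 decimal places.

e^(−λ·200) = 0.37 ⇒ λ = −ln(0.37)/200 = 0.00497126.
P(X > 347) = e^(−0.00497126·347) = e^(−1.725) ≈ 0.178.

0.178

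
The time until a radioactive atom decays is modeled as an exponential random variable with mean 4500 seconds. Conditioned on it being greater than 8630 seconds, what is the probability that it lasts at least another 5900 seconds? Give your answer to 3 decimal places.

The rate is λ = 1/4500 = 0.000222222 per second.
The exponential is memoryless, so the remaining time is again Exp(λ): the condition X > 8630 is irrelevant.
P(X > 5900) = e^(−1.3111) ≈ 0.270.

0.270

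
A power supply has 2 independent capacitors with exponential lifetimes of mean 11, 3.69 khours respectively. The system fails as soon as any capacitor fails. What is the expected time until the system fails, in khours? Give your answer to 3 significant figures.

2.76

The first failure time is exponential with rate Σλ_i = 1/11 + 1/3.69 = 0.361912 per khour.
E[min] = 1/Σλ = 1/0.361912 = 2.7631 khours.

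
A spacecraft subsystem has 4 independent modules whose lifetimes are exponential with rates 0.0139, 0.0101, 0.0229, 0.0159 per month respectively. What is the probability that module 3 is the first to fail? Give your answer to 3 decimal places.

The time to first failure is exponential with rate Σλ = 0.0139 + 0.0101 + 0.0229 + 0.0159 = 0.0628.
P(module 3 first) = λ_3/Σλ = 0.0229/0.0628 ≈ 0.365.

0.365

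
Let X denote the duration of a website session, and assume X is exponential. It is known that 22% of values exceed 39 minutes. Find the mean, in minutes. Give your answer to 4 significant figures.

25.76

e^(−λ·39) = 0.22 ⇒ λ = −ln(0.22)/39 = 0.0388238.
Mean = 1/λ = 25.7574 minutes.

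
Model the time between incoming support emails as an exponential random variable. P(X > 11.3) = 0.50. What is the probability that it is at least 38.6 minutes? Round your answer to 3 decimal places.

e^(−λ·11.3) = 0.50 ⇒ λ = −ln(0.50)/11.3 = 0.0613405.
P(X > 38.6) = e^(−0.0613405·38.6) = e^(−2.3677) ≈ 0.094.

0.094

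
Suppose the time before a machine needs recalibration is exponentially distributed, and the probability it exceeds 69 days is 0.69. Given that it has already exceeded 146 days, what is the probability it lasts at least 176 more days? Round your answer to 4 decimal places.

0.3881

From e^(−λ·69) = 0.69, λ = −ln(0.69)/69 = 0.00537773.
Memoryless: P(X > 146+176 | X > 146) = P(X > 176) = e^(−0.00537773·176) ≈ 0.3881.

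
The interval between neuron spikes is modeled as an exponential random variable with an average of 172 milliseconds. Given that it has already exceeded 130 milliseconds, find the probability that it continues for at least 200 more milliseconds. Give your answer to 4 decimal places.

0.3126

The rate is λ = 1/172 = 0.00581395 per millisecond.
By the memoryless property, P(X > 130+200 | X > 130) = P(X > 200).
P(X > 200) = e^(−1.1628) ≈ 0.3126.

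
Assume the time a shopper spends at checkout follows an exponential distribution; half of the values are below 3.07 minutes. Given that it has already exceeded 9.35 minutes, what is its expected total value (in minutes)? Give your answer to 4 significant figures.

13.78

For an exponential, median = ln(2)/λ, so λ = ln 2 / 3.07 = 0.225781 per minute.
By memorylessness, E[X | X > 9.35] = 9.35 + 1/λ = 9.35 + 4.42907 = 13.7791 minutes.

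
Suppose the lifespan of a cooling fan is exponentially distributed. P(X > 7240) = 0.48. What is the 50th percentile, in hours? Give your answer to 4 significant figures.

e^(−λ·7240) = 0.48 ⇒ λ = −ln(0.48)/7240 = 0.000101377.
50th percentile: 1 − e^(−λt) = 0.5, t = −ln(0.5)/λ = 6837.32 hours.

6837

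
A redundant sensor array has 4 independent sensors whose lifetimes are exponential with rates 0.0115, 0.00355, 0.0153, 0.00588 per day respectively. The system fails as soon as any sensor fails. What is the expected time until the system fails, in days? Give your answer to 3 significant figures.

27.6

The time to first failure is exponential with rate Σλ = 0.0115 + 0.00355 + 0.0153 + 0.00588 = 0.03623.
E[min] = 1/Σλ = 1/0.03623 = 27.6014 days.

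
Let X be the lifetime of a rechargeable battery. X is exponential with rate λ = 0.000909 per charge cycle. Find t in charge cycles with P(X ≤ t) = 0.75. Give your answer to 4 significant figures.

Set 1 − e^(−λt) = 0.75, so t = −ln(0.25)/λ = 1.3863/0.000909 ≈ 1525.08 charge cycles.

1525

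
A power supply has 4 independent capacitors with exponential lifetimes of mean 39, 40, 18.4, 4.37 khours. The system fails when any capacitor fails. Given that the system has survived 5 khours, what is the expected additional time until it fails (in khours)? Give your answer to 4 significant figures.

2.996

First-failure rate Σλ = 1/39 + 1/40 + 1/18.4 + 1/4.37 = 0.333822.
By memorylessness the expected residual is 1/Σλ = 2.99561 khours, regardless of the 5 already elapsed.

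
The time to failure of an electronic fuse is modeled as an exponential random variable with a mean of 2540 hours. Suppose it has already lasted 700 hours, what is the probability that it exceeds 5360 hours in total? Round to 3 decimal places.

0.160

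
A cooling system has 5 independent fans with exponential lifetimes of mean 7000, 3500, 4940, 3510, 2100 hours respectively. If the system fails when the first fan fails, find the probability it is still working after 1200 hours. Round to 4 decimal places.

0.1882

The first failure time is exponential with rate Σλ_i = 1/7000 + 1/3500 + 1/4940 + 1/3510 + 1/2100 = 0.00139209 per hour.
P(min > 1200) = e^(−0.00139209·1200) = e^(−1.6705) ≈ 0.1882.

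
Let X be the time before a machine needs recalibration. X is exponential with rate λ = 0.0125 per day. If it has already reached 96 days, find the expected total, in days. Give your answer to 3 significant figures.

By memorylessness, E[X | X > 96] = 96 + 1/λ = 96 + 80 = 176 days.

176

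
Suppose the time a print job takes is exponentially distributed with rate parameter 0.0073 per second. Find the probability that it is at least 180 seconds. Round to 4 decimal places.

P(X > 180) = e^(−λ·180) = e^(−1.314) ≈ 0.2687.

0.2687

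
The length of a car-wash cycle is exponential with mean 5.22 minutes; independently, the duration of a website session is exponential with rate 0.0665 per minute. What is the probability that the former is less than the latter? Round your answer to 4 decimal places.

0.7423

λ_1 = 1/5.22 = 0.191571, λ_2 = 0.0665.
For independent exponentials, P(the former < the latter) = λ_1/(λ_1+λ_2) = 0.191571/0.258071 ≈ 0.7423.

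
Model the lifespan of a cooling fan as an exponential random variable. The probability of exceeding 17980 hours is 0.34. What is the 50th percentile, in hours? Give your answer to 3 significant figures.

11600

e^(−λ·17980) = 0.34 ⇒ λ = −ln(0.34)/17980 = 0.0000600005.
50th percentile: 1 − e^(−λt) = 0.5, t = −ln(0.5)/λ = 11552.3 hours.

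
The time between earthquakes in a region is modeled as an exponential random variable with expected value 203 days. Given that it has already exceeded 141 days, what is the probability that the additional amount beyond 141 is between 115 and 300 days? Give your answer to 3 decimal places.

0.339

The rate is λ = 1/203 = 0.00492611 per day.
Memoryless: the residual past 141 is again Exp(λ).
P(115 < residual < 300) = e^(−λ·115) − e^(−λ·300) = 0.56751 − 0.22813 ≈ 0.339.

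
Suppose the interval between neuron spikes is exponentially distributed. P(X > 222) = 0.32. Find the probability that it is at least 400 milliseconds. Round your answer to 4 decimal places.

0.1283

e^(−λ·222) = 0.32 ⇒ λ = −ln(0.32)/222 = 0.00513259.
P(X > 400) = e^(−0.00513259·400) = e^(−2.053) ≈ 0.1283.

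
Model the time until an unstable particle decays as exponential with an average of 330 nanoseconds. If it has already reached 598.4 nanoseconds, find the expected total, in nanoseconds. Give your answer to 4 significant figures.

The rate is λ = 1/330 = 0.0030303 per nanosecond.
By memorylessness, E[X | X > 598.4] = 598.4 + 1/λ = 598.4 + 330 = 928.4 nanoseconds.

928.4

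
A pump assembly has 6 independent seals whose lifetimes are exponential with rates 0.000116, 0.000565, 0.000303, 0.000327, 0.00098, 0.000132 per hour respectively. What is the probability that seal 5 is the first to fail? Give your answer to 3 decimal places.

The time to first failure is exponential with rate Σλ = 0.000116 + 0.000565 + 0.000303 + 0.000327 + 0.00098 + 0.000132 = 0.002423.
P(seal 5 first) = λ_5/Σλ = 0.00098/0.002423 ≈ 0.404.

0.404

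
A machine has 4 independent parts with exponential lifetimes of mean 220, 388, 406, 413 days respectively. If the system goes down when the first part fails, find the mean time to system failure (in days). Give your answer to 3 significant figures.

83.3

The first failure time is exponential with rate Σλ_i = 1/220 + 1/388 + 1/406 + 1/413 = 0.0120071 per day.
E[min] = 1/Σλ = 1/0.0120071 = 83.2838 days.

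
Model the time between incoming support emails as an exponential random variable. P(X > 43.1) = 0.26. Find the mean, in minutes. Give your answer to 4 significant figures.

e^(−λ·43.1) = 0.26 ⇒ λ = −ln(0.26)/43.1 = 0.0312546.
Mean = 1/λ = 31.9953 minutes.

32.00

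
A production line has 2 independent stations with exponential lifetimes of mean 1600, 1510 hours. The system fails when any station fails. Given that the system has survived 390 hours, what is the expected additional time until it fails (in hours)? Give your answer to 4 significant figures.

First-failure rate Σλ = 1/1600 + 1/1510 = 0.00128725.
By memorylessness the expected residual is 1/Σλ = 776.849 hours, regardless of the 390 already elapsed.

776.8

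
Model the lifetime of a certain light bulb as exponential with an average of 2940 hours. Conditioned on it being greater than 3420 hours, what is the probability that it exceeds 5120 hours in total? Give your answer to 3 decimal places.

The rate is λ = 1/2940 = 0.000340136 per hour.
P(X > s+t | X > s) = e^(−λ(s+t))/e^(−λs) = e^(−λt), independent of s = 3420.
P(X > 1700) = e^(−0.57823) ≈ 0.561.

0.561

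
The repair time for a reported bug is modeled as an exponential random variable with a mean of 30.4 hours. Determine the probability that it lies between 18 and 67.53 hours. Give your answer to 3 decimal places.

0.445

The rate is λ = 1/30.4 = 0.0328947 per hour.
P(18 < X < 67.53) = e^(−λ·18) − e^(−λ·67.53) = 0.55316 − 0.10846 ≈ 0.445.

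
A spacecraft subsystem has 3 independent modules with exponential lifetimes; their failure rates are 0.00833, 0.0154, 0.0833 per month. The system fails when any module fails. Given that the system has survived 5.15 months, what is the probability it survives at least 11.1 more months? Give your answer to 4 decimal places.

0.3048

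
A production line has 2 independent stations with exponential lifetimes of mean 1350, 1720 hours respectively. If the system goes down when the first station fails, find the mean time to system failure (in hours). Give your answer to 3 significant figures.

756

The first failure time is exponential with rate Σλ_i = 1/1350 + 1/1720 = 0.00132214 per hour.
E[min] = 1/Σλ = 1/0.00132214 = 756.352 hours.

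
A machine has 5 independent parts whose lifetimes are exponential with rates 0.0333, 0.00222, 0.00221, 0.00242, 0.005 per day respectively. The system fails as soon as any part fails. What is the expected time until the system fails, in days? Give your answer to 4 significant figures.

22.15

The time to first failure is exponential with rate Σλ = 0.0333 + 0.00222 + 0.00221 + 0.00242 + 0.005 = 0.04515.
E[min] = 1/Σλ = 1/0.04515 = 22.1484 days.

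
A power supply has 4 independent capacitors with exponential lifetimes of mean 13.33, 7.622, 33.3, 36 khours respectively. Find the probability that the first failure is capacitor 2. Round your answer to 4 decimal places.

0.4969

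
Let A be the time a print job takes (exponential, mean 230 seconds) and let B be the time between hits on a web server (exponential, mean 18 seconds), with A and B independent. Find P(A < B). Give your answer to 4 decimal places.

λ_1 = 1/230 = 0.00434783, λ_2 = 1/18 = 0.0555556.
For independent exponentials, P(A < B) = λ_1/(λ_1+λ_2) = 0.00434783/0.0599034 ≈ 0.0726.

0.0726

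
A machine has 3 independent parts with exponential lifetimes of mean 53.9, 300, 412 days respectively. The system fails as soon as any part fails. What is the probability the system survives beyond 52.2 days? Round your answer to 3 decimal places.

The first failure time is exponential with rate Σλ_i = 1/53.9 + 1/300 + 1/412 = 0.0243134 per day.
P(min > 52.2) = e^(−0.0243134·52.2) = e^(−1.2692) ≈ 0.281.

0.281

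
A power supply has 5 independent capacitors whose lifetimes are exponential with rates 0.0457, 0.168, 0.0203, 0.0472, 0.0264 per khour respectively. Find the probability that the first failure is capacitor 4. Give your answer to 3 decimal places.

0.153

The time to first failure is exponential with rate Σλ = 0.0457 + 0.168 + 0.0203 + 0.0472 + 0.0264 = 0.3076.
P(capacitor 4 first) = λ_4/Σλ = 0.0472/0.3076 ≈ 0.153.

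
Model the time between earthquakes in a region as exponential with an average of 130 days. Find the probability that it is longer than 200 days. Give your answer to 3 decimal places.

The rate is λ = 1/130 = 0.00769231 per day.
P(X > 200) = e^(−λ·200) = e^(−1.5385) ≈ 0.215.

0.215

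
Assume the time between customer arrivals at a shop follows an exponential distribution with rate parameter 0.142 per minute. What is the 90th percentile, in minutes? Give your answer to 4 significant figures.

16.22

Set 1 − e^(−λt) = 0.9, so t = −ln(0.1)/λ = 2.3026/0.142 ≈ 16.2154 minutes.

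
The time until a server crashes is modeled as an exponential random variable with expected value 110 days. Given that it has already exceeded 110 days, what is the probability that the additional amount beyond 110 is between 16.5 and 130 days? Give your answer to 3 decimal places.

The rate is λ = 1/110 = 0.00909091 per day.
Memoryless: the residual past 110 is again Exp(λ).
P(16.5 < residual < 130) = e^(−λ·16.5) − e^(−λ·130) = 0.86071 − 0.30672 ≈ 0.554.

0.554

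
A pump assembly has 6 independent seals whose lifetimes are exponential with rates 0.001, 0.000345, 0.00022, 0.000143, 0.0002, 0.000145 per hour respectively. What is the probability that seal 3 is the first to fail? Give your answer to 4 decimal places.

The time to first failure is exponential with rate Σλ = 0.001 + 0.000345 + 0.00022 + 0.000143 + 0.0002 + 0.000145 = 0.002053.
P(seal 3 first) = λ_3/Σλ = 0.00022/0.002053 ≈ 0.1072.

0.1072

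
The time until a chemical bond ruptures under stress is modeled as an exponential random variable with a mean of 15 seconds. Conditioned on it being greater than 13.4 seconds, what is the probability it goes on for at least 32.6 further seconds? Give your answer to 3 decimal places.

0.114

The rate is λ = 1/15 = 0.0666667 per second.
By the memoryless property, P(X > 13.4+32.6 | X > 13.4) = P(X > 32.6).
P(X > 32.6) = e^(−2.1733) ≈ 0.114.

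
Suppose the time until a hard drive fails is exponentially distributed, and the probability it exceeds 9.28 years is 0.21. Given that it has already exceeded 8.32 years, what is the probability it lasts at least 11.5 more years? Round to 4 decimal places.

0.1446

From e^(−λ·9.28) = 0.21, λ = −ln(0.21)/9.28 = 0.168173.
Memoryless: P(X > 8.32+11.5 | X > 8.32) = P(X > 11.5) = e^(−0.168173·11.5) ≈ 0.1446.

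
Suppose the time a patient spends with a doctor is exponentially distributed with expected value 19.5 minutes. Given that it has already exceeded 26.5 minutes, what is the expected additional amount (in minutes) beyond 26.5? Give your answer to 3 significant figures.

The rate is λ = 1/19.5 = 0.0512821 per minute.
By memorylessness, the remaining amount past any threshold is again Exp(λ) with mean 1/λ = 19.5 minutes.

19.5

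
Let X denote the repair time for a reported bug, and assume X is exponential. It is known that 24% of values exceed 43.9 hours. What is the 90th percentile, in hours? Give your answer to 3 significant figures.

70.8

e^(−λ·43.9) = 0.24 ⇒ λ = −ln(0.24)/43.9 = 0.0325083.
90th percentile: 1 − e^(−λt) = 0.9, t = −ln(0.1)/λ = 70.8306 hours.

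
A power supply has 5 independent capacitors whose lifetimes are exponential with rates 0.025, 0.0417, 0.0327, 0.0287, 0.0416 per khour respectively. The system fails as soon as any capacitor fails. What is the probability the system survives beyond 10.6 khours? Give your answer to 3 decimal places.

The time to first failure is exponential with rate Σλ = 0.025 + 0.0417 + 0.0327 + 0.0287 + 0.0416 = 0.1697.
P(min > 10.6) = e^(−0.1697·10.6) = e^(−1.7988) ≈ 0.165.

0.165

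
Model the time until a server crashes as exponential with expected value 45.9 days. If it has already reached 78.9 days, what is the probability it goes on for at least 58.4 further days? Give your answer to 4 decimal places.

0.2802

The rate is λ = 1/45.9 = 0.0217865 per day.
By the memoryless property, P(X > 78.9+58.4 | X > 78.9) = P(X > 58.4).
P(X > 58.4) = e^(−1.2723) ≈ 0.2802.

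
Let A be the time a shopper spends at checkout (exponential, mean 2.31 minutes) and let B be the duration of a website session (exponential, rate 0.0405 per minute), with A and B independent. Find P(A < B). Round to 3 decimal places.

λ_1 = 1/2.31 = 0.4329, λ_2 = 0.0405.
For independent exponentials, P(A < B) = λ_1/(λ_1+λ_2) = 0.4329/0.4734 ≈ 0.914.

0.914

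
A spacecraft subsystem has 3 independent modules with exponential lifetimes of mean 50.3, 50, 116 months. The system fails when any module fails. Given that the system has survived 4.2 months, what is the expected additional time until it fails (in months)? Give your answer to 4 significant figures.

First-failure rate Σλ = 1/50.3 + 1/50 + 1/116 = 0.0485014.
By memorylessness the expected residual is 1/Σλ = 20.618 months, regardless of the 4.2 already elapsed.

20.62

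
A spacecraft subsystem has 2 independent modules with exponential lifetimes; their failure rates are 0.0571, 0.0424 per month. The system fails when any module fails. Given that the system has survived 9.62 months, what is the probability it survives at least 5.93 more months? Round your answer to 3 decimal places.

Time to first failure ~ Exp(Σλ) with Σλ = 0.0995.
By memorylessness, P(T > 9.62+5.93 | T > 9.62) = P(T > 5.93) = e^(−0.0995·5.93) ≈ 0.554.

0.554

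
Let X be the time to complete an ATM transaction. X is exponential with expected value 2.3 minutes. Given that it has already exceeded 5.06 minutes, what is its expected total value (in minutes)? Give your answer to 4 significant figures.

7.360

The rate is λ = 1/2.3 = 0.434783 per minute.
By memorylessness, E[X | X > 5.06] = 5.06 + 1/λ = 5.06 + 2.3 = 7.36 minutes.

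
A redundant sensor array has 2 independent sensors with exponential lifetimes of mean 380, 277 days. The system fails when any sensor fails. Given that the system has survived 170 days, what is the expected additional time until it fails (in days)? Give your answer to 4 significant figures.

160.2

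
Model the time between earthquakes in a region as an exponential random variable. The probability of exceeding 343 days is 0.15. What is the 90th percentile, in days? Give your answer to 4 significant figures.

e^(−λ·343) = 0.15 ⇒ λ = −ln(0.15)/343 = 0.00553096.
90th percentile: 1 − e^(−λt) = 0.9, t = −ln(0.1)/λ = 416.308 days.

416.3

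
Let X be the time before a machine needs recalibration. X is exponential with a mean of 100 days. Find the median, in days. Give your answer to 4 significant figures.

The rate is λ = 1/100 = 0.01 per day.
Set 1 − e^(−λt) = 0.5, so t = −ln(0.5)/λ = 0.69315/0.01 ≈ 69.3147 days.

69.31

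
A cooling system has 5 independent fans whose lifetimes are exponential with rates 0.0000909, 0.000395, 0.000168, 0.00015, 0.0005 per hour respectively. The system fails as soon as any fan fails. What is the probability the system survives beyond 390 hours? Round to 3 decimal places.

0.601

The time to first failure is exponential with rate Σλ = 0.0000909 + 0.000395 + 0.000168 + 0.00015 + 0.0005 = 0.0013039.
P(min > 390) = e^(−0.0013039·390) = e^(−0.50852) ≈ 0.601.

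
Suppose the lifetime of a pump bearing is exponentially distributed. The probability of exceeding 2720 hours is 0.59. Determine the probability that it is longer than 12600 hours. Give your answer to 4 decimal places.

e^(−λ·2720) = 0.59 ⇒ λ = −ln(0.59)/2720 = 0.000193983.
P(X > 12600) = e^(−0.000193983·12600) = e^(−2.4442) ≈ 0.0868.

0.0868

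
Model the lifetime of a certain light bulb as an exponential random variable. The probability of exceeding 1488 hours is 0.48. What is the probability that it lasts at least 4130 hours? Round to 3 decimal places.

0.130

e^(−λ·1488) = 0.48 ⇒ λ = −ln(0.48)/1488 = 0.000493259.
P(X > 4130) = e^(−0.000493259·4130) = e^(−2.0372) ≈ 0.130.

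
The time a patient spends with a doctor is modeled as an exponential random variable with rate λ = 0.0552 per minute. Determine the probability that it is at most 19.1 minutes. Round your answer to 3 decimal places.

0.652

P(X ≤ 19.1) = 1 − e^(−λ·19.1) = 1 − e^(−1.0543) ≈ 0.652.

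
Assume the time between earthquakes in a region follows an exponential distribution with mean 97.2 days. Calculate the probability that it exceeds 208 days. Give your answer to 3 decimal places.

0.118

The rate is λ = 1/97.2 = 0.0102881 per day.
P(X > 208) = e^(−λ·208) = e^(−2.1399) ≈ 0.118.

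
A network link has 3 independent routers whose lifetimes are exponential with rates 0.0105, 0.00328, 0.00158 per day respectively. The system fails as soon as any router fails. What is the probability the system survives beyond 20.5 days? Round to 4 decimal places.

0.7299

The time to first failure is exponential with rate Σλ = 0.0105 + 0.00328 + 0.00158 = 0.01536.
P(min > 20.5) = e^(−0.01536·20.5) = e^(−0.31488) ≈ 0.7299.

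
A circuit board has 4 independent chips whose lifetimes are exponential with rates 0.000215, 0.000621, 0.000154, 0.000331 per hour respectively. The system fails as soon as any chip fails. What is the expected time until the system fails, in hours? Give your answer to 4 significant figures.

757.0

The time to first failure is exponential with rate Σλ = 0.000215 + 0.000621 + 0.000154 + 0.000331 = 0.001321.
E[min] = 1/Σλ = 1/0.001321 = 757.002 hours.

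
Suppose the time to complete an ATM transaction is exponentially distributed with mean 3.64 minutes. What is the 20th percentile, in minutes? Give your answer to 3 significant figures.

The rate is λ = 1/3.64 = 0.274725 per minute.
Set 1 − e^(−λt) = 0.2, so t = −ln(0.8)/λ = 0.22314/0.274725 ≈ 0.812243 minutes.

0.812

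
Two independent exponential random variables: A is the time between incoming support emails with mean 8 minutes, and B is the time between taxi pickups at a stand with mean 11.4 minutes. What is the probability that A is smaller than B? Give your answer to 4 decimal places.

0.5876

λ_1 = 1/8 = 0.125, λ_2 = 1/11.4 = 0.0877193.
For independent exponentials, P(A < B) = λ_1/(λ_1+λ_2) = 0.125/0.212719 ≈ 0.5876.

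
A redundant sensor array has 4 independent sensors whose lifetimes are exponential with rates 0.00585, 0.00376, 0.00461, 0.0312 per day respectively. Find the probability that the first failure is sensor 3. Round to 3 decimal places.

0.101

The time to first failure is exponential with rate Σλ = 0.00585 + 0.00376 + 0.00461 + 0.0312 = 0.04542.
P(sensor 3 first) = λ_3/Σλ = 0.00461/0.04542 ≈ 0.101.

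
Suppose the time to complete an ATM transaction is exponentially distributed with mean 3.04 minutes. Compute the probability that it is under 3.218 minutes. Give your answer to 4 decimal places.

0.6530

The rate is λ = 1/3.04 = 0.328947 per minute.
P(X ≤ 3.218) = 1 − e^(−λ·3.218) = 1 − e^(−1.0586) ≈ 0.6530.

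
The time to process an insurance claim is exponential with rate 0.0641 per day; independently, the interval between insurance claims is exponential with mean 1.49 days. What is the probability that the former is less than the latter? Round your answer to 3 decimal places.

λ_1 = 0.0641, λ_2 = 1/1.49 = 0.671141.
For independent exponentials, P(the former < the latter) = λ_1/(λ_1+λ_2) = 0.0641/0.735241 ≈ 0.087.

0.087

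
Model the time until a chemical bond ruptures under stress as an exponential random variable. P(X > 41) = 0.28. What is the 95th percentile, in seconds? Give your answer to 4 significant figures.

96.49

e^(−λ·41) = 0.28 ⇒ λ = −ln(0.28)/41 = 0.0310479.
95th percentile: 1 − e^(−λt) = 0.95, t = −ln(0.05)/λ = 96.4873 seconds.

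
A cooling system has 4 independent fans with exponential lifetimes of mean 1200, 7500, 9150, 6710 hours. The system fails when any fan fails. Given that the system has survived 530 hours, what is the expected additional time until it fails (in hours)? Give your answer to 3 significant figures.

816

First-failure rate Σλ = 1/1200 + 1/7500 + 1/9150 + 1/6710 = 0.00122499.
By memorylessness the expected residual is 1/Σλ = 816.335 hours, regardless of the 530 already elapsed.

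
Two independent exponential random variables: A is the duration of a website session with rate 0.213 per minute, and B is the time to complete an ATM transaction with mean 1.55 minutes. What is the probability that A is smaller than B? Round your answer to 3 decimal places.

λ_1 = 0.213, λ_2 = 1/1.55 = 0.645161.
For independent exponentials, P(A < B) = λ_1/(λ_1+λ_2) = 0.213/0.858161 ≈ 0.248.

0.248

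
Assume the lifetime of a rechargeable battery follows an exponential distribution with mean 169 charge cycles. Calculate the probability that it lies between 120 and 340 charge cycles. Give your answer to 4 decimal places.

0.3579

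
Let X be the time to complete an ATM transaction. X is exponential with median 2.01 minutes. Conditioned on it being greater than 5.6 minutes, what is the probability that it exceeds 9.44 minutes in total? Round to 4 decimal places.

For an exponential, median = ln(2)/λ, so λ = ln 2 / 2.01 = 0.344849 per minute.
The exponential is memoryless, so the remaining time is again Exp(λ): the condition X > 5.6 is irrelevant.
P(X > 3.84) = e^(−1.3242) ≈ 0.2660.

0.2660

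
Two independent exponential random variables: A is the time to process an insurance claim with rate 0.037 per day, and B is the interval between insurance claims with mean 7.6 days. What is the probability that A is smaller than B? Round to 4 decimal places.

0.2195

λ_1 = 0.037, λ_2 = 1/7.6 = 0.131579.
For independent exponentials, P(A < B) = λ_1/(λ_1+λ_2) = 0.037/0.168579 ≈ 0.2195.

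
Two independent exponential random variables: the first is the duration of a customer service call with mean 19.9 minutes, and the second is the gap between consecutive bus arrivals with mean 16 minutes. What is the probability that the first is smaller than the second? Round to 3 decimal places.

0.446

λ_1 = 1/19.9 = 0.0502513, λ_2 = 1/16 = 0.0625.
For independent exponentials, P(the first < the second) = λ_1/(λ_1+λ_2) = 0.0502513/0.112751 ≈ 0.446.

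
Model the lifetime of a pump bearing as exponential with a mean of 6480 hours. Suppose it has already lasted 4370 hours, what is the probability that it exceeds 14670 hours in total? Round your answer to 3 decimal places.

The rate is λ = 1/6480 = 0.000154321 per hour.
By the memoryless property, P(X > 4370+10300 | X > 4370) = P(X > 10300).
P(X > 10300) = e^(−1.5895) ≈ 0.204.

0.204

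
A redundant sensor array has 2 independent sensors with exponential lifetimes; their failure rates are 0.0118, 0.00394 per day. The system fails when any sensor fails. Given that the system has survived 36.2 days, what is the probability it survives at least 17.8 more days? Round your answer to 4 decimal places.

0.7557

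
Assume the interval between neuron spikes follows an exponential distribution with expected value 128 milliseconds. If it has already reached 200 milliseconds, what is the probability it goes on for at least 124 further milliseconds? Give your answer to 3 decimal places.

The rate is λ = 1/128 = 0.0078125 per millisecond.
P(X > s+t | X > s) = e^(−λ(s+t))/e^(−λs) = e^(−λt), independent of s = 200.
P(X > 124) = e^(−0.96875) ≈ 0.380.

0.380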